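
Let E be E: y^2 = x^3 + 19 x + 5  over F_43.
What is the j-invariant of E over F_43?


Delta = -16(4 a^3 + 27 b^2) mod 43 = 4
-1728 * (4 a)^3 = -1728 * (4*19)^3 mod 43 = 2
j = 2 * 4^(-1) mod 43 = 22

j = 22 (mod 43)


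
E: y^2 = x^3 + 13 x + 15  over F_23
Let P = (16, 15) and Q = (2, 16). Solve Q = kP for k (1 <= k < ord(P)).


Enumerate multiples of P until we hit Q = (2, 16):
  1P = (16, 15)
  2P = (22, 22)
  3P = (10, 15)
  4P = (20, 8)
  5P = (3, 14)
  6P = (7, 14)
  7P = (2, 7)
  8P = (18, 20)
  9P = (1, 11)
  10P = (12, 6)
  11P = (13, 9)
  12P = (21, 21)
  13P = (4, 4)
  14P = (4, 19)
  15P = (21, 2)
  16P = (13, 14)
  17P = (12, 17)
  18P = (1, 12)
  19P = (18, 3)
  20P = (2, 16)
Match found at i = 20.

k = 20


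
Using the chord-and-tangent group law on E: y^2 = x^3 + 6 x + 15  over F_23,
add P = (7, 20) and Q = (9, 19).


P != Q, so use the chord formula.
s = (y2 - y1) / (x2 - x1) = (22) / (2) mod 23 = 11
x3 = s^2 - x1 - x2 mod 23 = 11^2 - 7 - 9 = 13
y3 = s (x1 - x3) - y1 mod 23 = 11 * (7 - 13) - 20 = 6

P + Q = (13, 6)


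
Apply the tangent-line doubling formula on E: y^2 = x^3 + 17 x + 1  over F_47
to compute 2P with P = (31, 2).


Doubling: s = (3 x1^2 + a) / (2 y1)
s = (3*31^2 + 17) / (2*2) mod 47 = 20
x3 = s^2 - 2 x1 mod 47 = 20^2 - 2*31 = 9
y3 = s (x1 - x3) - y1 mod 47 = 20 * (31 - 9) - 2 = 15

2P = (9, 15)


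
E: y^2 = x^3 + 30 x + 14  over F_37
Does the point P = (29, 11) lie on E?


Check whether y^2 = x^3 + 30 x + 14 (mod 37) for (x, y) = (29, 11).
LHS: y^2 = 11^2 mod 37 = 10
RHS: x^3 + 30 x + 14 = 29^3 + 30*29 + 14 mod 37 = 2
LHS != RHS

No, not on the curve


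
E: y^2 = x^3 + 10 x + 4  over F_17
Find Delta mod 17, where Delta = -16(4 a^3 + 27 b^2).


4 a^3 + 27 b^2 = 4*10^3 + 27*4^2 = 4000 + 432 = 4432
Delta = -16 * (4432) = -70912
Delta mod 17 = 12

Delta = 12 (mod 17)


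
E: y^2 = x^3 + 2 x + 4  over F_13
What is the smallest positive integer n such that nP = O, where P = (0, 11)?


Compute successive multiples of P until we hit O:
  1P = (0, 11)
  2P = (10, 7)
  3P = (12, 12)
  4P = (2, 4)
  5P = (7, 7)
  6P = (5, 3)
  7P = (9, 6)
  8P = (8, 5)
  ... (continuing to 17P)
  17P = O

ord(P) = 17


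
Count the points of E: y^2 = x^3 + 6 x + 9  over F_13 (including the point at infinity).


For each x in F_13, count y with y^2 = x^3 + 6 x + 9 mod 13:
  x = 0: RHS = 9, y in [3, 10]  -> 2 point(s)
  x = 1: RHS = 3, y in [4, 9]  -> 2 point(s)
  x = 2: RHS = 3, y in [4, 9]  -> 2 point(s)
  x = 6: RHS = 1, y in [1, 12]  -> 2 point(s)
  x = 7: RHS = 4, y in [2, 11]  -> 2 point(s)
  x = 8: RHS = 10, y in [6, 7]  -> 2 point(s)
  x = 9: RHS = 12, y in [5, 8]  -> 2 point(s)
  x = 10: RHS = 3, y in [4, 9]  -> 2 point(s)
Affine points: 16. Add the point at infinity: total = 17.

#E(F_13) = 17


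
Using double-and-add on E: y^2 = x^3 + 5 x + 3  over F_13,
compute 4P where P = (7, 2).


k = 4 = 100_2 (binary, LSB first: 001)
Double-and-add from P = (7, 2):
  bit 0 = 0: acc unchanged = O
  bit 1 = 0: acc unchanged = O
  bit 2 = 1: acc = O + (1, 10) = (1, 10)

4P = (1, 10)


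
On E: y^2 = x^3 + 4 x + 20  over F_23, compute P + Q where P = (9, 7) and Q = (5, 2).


P != Q, so use the chord formula.
s = (y2 - y1) / (x2 - x1) = (18) / (19) mod 23 = 7
x3 = s^2 - x1 - x2 mod 23 = 7^2 - 9 - 5 = 12
y3 = s (x1 - x3) - y1 mod 23 = 7 * (9 - 12) - 7 = 18

P + Q = (12, 18)


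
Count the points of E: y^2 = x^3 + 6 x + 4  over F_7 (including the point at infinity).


For each x in F_7, count y with y^2 = x^3 + 6 x + 4 mod 7:
  x = 0: RHS = 4, y in [2, 5]  -> 2 point(s)
  x = 1: RHS = 4, y in [2, 5]  -> 2 point(s)
  x = 3: RHS = 0, y in [0]  -> 1 point(s)
  x = 4: RHS = 1, y in [1, 6]  -> 2 point(s)
  x = 6: RHS = 4, y in [2, 5]  -> 2 point(s)
Affine points: 9. Add the point at infinity: total = 10.

#E(F_7) = 10


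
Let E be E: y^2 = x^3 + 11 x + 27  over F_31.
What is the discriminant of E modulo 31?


4 a^3 + 27 b^2 = 4*11^3 + 27*27^2 = 5324 + 19683 = 25007
Delta = -16 * (25007) = -400112
Delta mod 31 = 5

Delta = 5 (mod 31)


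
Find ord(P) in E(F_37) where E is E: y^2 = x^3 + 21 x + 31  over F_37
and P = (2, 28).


Compute successive multiples of P until we hit O:
  1P = (2, 28)
  2P = (23, 29)
  3P = (24, 15)
  4P = (18, 5)
  5P = (1, 33)
  6P = (22, 35)
  7P = (6, 15)
  8P = (28, 1)
  ... (continuing to 30P)
  30P = O

ord(P) = 30


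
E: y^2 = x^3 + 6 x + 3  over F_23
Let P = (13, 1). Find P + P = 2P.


Doubling: s = (3 x1^2 + a) / (2 y1)
s = (3*13^2 + 6) / (2*1) mod 23 = 15
x3 = s^2 - 2 x1 mod 23 = 15^2 - 2*13 = 15
y3 = s (x1 - x3) - y1 mod 23 = 15 * (13 - 15) - 1 = 15

2P = (15, 15)


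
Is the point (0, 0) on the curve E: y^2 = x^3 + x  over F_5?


Check whether y^2 = x^3 + 1 x + 0 (mod 5) for (x, y) = (0, 0).
LHS: y^2 = 0^2 mod 5 = 0
RHS: x^3 + 1 x + 0 = 0^3 + 1*0 + 0 mod 5 = 0
LHS = RHS

Yes, on the curve


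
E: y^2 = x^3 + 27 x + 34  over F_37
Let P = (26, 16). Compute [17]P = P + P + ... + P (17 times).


k = 17 = 10001_2 (binary, LSB first: 10001)
Double-and-add from P = (26, 16):
  bit 0 = 1: acc = O + (26, 16) = (26, 16)
  bit 1 = 0: acc unchanged = (26, 16)
  bit 2 = 0: acc unchanged = (26, 16)
  bit 3 = 0: acc unchanged = (26, 16)
  bit 4 = 1: acc = (26, 16) + (0, 21) = (32, 25)

17P = (32, 25)


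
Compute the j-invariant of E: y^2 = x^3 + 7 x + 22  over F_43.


Delta = -16(4 a^3 + 27 b^2) mod 43 = 42
-1728 * (4 a)^3 = -1728 * (4*7)^3 mod 43 = 39
j = 39 * 42^(-1) mod 43 = 4

j = 4 (mod 43)


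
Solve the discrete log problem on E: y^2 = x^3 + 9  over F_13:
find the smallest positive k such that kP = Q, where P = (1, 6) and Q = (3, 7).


Enumerate multiples of P until we hit Q = (3, 7):
  1P = (1, 6)
  2P = (7, 12)
  3P = (6, 2)
  4P = (3, 6)
  5P = (9, 7)
  6P = (2, 2)
  7P = (0, 3)
  8P = (8, 12)
  9P = (5, 11)
  10P = (11, 1)
  11P = (11, 12)
  12P = (5, 2)
  13P = (8, 1)
  14P = (0, 10)
  15P = (2, 11)
  16P = (9, 6)
  17P = (3, 7)
Match found at i = 17.

k = 17


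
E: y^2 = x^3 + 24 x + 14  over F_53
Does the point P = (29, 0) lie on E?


Check whether y^2 = x^3 + 24 x + 14 (mod 53) for (x, y) = (29, 0).
LHS: y^2 = 0^2 mod 53 = 0
RHS: x^3 + 24 x + 14 = 29^3 + 24*29 + 14 mod 53 = 30
LHS != RHS

No, not on the curve


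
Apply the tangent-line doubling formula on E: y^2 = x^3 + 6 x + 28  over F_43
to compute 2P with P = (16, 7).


Doubling: s = (3 x1^2 + a) / (2 y1)
s = (3*16^2 + 6) / (2*7) mod 43 = 0
x3 = s^2 - 2 x1 mod 43 = 0^2 - 2*16 = 11
y3 = s (x1 - x3) - y1 mod 43 = 0 * (16 - 11) - 7 = 36

2P = (11, 36)


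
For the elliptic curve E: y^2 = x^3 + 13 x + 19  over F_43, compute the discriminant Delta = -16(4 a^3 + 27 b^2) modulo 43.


4 a^3 + 27 b^2 = 4*13^3 + 27*19^2 = 8788 + 9747 = 18535
Delta = -16 * (18535) = -296560
Delta mod 43 = 11

Delta = 11 (mod 43)


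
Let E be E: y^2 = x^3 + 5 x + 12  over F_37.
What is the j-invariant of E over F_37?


Delta = -16(4 a^3 + 27 b^2) mod 37 = 18
-1728 * (4 a)^3 = -1728 * (4*5)^3 mod 37 = 14
j = 14 * 18^(-1) mod 37 = 9

j = 9 (mod 37)


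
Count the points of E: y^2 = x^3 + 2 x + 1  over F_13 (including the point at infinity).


For each x in F_13, count y with y^2 = x^3 + 2 x + 1 mod 13:
  x = 0: RHS = 1, y in [1, 12]  -> 2 point(s)
  x = 1: RHS = 4, y in [2, 11]  -> 2 point(s)
  x = 2: RHS = 0, y in [0]  -> 1 point(s)
  x = 8: RHS = 9, y in [3, 10]  -> 2 point(s)
Affine points: 7. Add the point at infinity: total = 8.

#E(F_13) = 8


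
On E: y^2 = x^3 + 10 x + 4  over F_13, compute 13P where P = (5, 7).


k = 13 = 1101_2 (binary, LSB first: 1011)
Double-and-add from P = (5, 7):
  bit 0 = 1: acc = O + (5, 7) = (5, 7)
  bit 1 = 0: acc unchanged = (5, 7)
  bit 2 = 1: acc = (5, 7) + (3, 10) = (4, 11)
  bit 3 = 1: acc = (4, 11) + (10, 5) = (0, 11)

13P = (0, 11)


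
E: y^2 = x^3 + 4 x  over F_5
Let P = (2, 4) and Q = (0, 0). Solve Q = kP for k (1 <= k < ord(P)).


Enumerate multiples of P until we hit Q = (0, 0):
  1P = (2, 4)
  2P = (0, 0)
Match found at i = 2.

k = 2


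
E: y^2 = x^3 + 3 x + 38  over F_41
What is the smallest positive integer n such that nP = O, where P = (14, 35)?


Compute successive multiples of P until we hit O:
  1P = (14, 35)
  2P = (17, 0)
  3P = (14, 6)
  4P = O

ord(P) = 4


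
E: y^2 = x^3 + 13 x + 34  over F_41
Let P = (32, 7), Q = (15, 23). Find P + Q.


P != Q, so use the chord formula.
s = (y2 - y1) / (x2 - x1) = (16) / (24) mod 41 = 28
x3 = s^2 - x1 - x2 mod 41 = 28^2 - 32 - 15 = 40
y3 = s (x1 - x3) - y1 mod 41 = 28 * (32 - 40) - 7 = 15

P + Q = (40, 15)


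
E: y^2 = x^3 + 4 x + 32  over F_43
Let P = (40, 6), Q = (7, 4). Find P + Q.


P != Q, so use the chord formula.
s = (y2 - y1) / (x2 - x1) = (41) / (10) mod 43 = 17
x3 = s^2 - x1 - x2 mod 43 = 17^2 - 40 - 7 = 27
y3 = s (x1 - x3) - y1 mod 43 = 17 * (40 - 27) - 6 = 0

P + Q = (27, 0)


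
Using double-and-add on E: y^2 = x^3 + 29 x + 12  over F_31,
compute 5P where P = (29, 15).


k = 5 = 101_2 (binary, LSB first: 101)
Double-and-add from P = (29, 15):
  bit 0 = 1: acc = O + (29, 15) = (29, 15)
  bit 1 = 0: acc unchanged = (29, 15)
  bit 2 = 1: acc = (29, 15) + (11, 9) = (29, 16)

5P = (29, 16)


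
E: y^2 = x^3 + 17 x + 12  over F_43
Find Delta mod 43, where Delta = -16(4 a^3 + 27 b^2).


4 a^3 + 27 b^2 = 4*17^3 + 27*12^2 = 19652 + 3888 = 23540
Delta = -16 * (23540) = -376640
Delta mod 43 = 40

Delta = 40 (mod 43)


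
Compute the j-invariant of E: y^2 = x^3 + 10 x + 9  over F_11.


Delta = -16(4 a^3 + 27 b^2) mod 11 = 8
-1728 * (4 a)^3 = -1728 * (4*10)^3 mod 11 = 9
j = 9 * 8^(-1) mod 11 = 8

j = 8 (mod 11)


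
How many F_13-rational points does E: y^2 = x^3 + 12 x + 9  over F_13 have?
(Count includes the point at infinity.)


For each x in F_13, count y with y^2 = x^3 + 12 x + 9 mod 13:
  x = 0: RHS = 9, y in [3, 10]  -> 2 point(s)
  x = 1: RHS = 9, y in [3, 10]  -> 2 point(s)
  x = 4: RHS = 4, y in [2, 11]  -> 2 point(s)
  x = 5: RHS = 12, y in [5, 8]  -> 2 point(s)
  x = 9: RHS = 1, y in [1, 12]  -> 2 point(s)
  x = 11: RHS = 3, y in [4, 9]  -> 2 point(s)
  x = 12: RHS = 9, y in [3, 10]  -> 2 point(s)
Affine points: 14. Add the point at infinity: total = 15.

#E(F_13) = 15


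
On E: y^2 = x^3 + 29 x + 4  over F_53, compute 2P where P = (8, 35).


Doubling: s = (3 x1^2 + a) / (2 y1)
s = (3*8^2 + 29) / (2*35) mod 53 = 13
x3 = s^2 - 2 x1 mod 53 = 13^2 - 2*8 = 47
y3 = s (x1 - x3) - y1 mod 53 = 13 * (8 - 47) - 35 = 41

2P = (47, 41)


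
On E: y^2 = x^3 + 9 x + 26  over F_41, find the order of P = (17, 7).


Compute successive multiples of P until we hit O:
  1P = (17, 7)
  2P = (23, 10)
  3P = (32, 6)
  4P = (31, 24)
  5P = (11, 12)
  6P = (8, 6)
  7P = (15, 16)
  8P = (19, 2)
  ... (continuing to 52P)
  52P = O

ord(P) = 52


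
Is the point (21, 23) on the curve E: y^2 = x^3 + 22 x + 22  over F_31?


Check whether y^2 = x^3 + 22 x + 22 (mod 31) for (x, y) = (21, 23).
LHS: y^2 = 23^2 mod 31 = 2
RHS: x^3 + 22 x + 22 = 21^3 + 22*21 + 22 mod 31 = 11
LHS != RHS

No, not on the curve


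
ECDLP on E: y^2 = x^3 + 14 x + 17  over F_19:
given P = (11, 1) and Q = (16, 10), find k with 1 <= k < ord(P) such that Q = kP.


Enumerate multiples of P until we hit Q = (16, 10):
  1P = (11, 1)
  2P = (4, 17)
  3P = (10, 13)
  4P = (9, 13)
  5P = (16, 10)
Match found at i = 5.

k = 5


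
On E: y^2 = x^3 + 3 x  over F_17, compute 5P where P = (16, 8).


k = 5 = 101_2 (binary, LSB first: 101)
Double-and-add from P = (16, 8):
  bit 0 = 1: acc = O + (16, 8) = (16, 8)
  bit 1 = 0: acc unchanged = (16, 8)
  bit 2 = 1: acc = (16, 8) + (9, 12) = (1, 15)

5P = (1, 15)


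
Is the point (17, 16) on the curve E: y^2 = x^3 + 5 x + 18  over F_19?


Check whether y^2 = x^3 + 5 x + 18 (mod 19) for (x, y) = (17, 16).
LHS: y^2 = 16^2 mod 19 = 9
RHS: x^3 + 5 x + 18 = 17^3 + 5*17 + 18 mod 19 = 0
LHS != RHS

No, not on the curve


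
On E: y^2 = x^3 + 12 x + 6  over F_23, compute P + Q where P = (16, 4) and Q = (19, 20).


P != Q, so use the chord formula.
s = (y2 - y1) / (x2 - x1) = (16) / (3) mod 23 = 13
x3 = s^2 - x1 - x2 mod 23 = 13^2 - 16 - 19 = 19
y3 = s (x1 - x3) - y1 mod 23 = 13 * (16 - 19) - 4 = 3

P + Q = (19, 3)


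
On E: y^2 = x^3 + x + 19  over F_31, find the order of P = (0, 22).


Compute successive multiples of P until we hit O:
  1P = (0, 22)
  2P = (20, 17)
  3P = (13, 20)
  4P = (5, 5)
  5P = (14, 7)
  6P = (24, 17)
  7P = (17, 19)
  8P = (18, 14)
  ... (continuing to 37P)
  37P = O

ord(P) = 37


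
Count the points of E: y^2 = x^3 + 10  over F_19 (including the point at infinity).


For each x in F_19, count y with y^2 = x^3 + 0 x + 10 mod 19:
  x = 1: RHS = 11, y in [7, 12]  -> 2 point(s)
  x = 4: RHS = 17, y in [6, 13]  -> 2 point(s)
  x = 6: RHS = 17, y in [6, 13]  -> 2 point(s)
  x = 7: RHS = 11, y in [7, 12]  -> 2 point(s)
  x = 8: RHS = 9, y in [3, 16]  -> 2 point(s)
  x = 9: RHS = 17, y in [6, 13]  -> 2 point(s)
  x = 11: RHS = 11, y in [7, 12]  -> 2 point(s)
  x = 12: RHS = 9, y in [3, 16]  -> 2 point(s)
  x = 18: RHS = 9, y in [3, 16]  -> 2 point(s)
Affine points: 18. Add the point at infinity: total = 19.

#E(F_19) = 19


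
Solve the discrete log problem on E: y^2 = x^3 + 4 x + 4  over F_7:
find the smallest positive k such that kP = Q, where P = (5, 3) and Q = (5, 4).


Enumerate multiples of P until we hit Q = (5, 4):
  1P = (5, 3)
  2P = (1, 3)
  3P = (1, 4)
  4P = (5, 4)
Match found at i = 4.

k = 4


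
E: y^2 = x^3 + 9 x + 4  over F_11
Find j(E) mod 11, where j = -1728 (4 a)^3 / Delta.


Delta = -16(4 a^3 + 27 b^2) mod 11 = 2
-1728 * (4 a)^3 = -1728 * (4*9)^3 mod 11 = 6
j = 6 * 2^(-1) mod 11 = 3

j = 3 (mod 11)


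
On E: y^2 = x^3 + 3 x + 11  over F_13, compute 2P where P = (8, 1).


Doubling: s = (3 x1^2 + a) / (2 y1)
s = (3*8^2 + 3) / (2*1) mod 13 = 0
x3 = s^2 - 2 x1 mod 13 = 0^2 - 2*8 = 10
y3 = s (x1 - x3) - y1 mod 13 = 0 * (8 - 10) - 1 = 12

2P = (10, 12)


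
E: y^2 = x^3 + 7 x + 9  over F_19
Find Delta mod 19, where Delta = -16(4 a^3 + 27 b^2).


4 a^3 + 27 b^2 = 4*7^3 + 27*9^2 = 1372 + 2187 = 3559
Delta = -16 * (3559) = -56944
Delta mod 19 = 18

Delta = 18 (mod 19)


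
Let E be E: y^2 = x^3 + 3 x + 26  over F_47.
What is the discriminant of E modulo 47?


4 a^3 + 27 b^2 = 4*3^3 + 27*26^2 = 108 + 18252 = 18360
Delta = -16 * (18360) = -293760
Delta mod 47 = 37

Delta = 37 (mod 47)


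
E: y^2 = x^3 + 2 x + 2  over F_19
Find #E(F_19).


For each x in F_19, count y with y^2 = x^3 + 2 x + 2 mod 19:
  x = 1: RHS = 5, y in [9, 10]  -> 2 point(s)
  x = 3: RHS = 16, y in [4, 15]  -> 2 point(s)
  x = 4: RHS = 17, y in [6, 13]  -> 2 point(s)
  x = 5: RHS = 4, y in [2, 17]  -> 2 point(s)
  x = 7: RHS = 17, y in [6, 13]  -> 2 point(s)
  x = 8: RHS = 17, y in [6, 13]  -> 2 point(s)
  x = 11: RHS = 6, y in [5, 14]  -> 2 point(s)
  x = 12: RHS = 6, y in [5, 14]  -> 2 point(s)
  x = 14: RHS = 0, y in [0]  -> 1 point(s)
  x = 15: RHS = 6, y in [5, 14]  -> 2 point(s)
  x = 16: RHS = 7, y in [8, 11]  -> 2 point(s)
  x = 17: RHS = 9, y in [3, 16]  -> 2 point(s)
Affine points: 23. Add the point at infinity: total = 24.

#E(F_19) = 24


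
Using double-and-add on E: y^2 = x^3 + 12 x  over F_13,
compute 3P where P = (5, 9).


k = 3 = 11_2 (binary, LSB first: 11)
Double-and-add from P = (5, 9):
  bit 0 = 1: acc = O + (5, 9) = (5, 9)
  bit 1 = 1: acc = (5, 9) + (0, 0) = (5, 4)

3P = (5, 4)


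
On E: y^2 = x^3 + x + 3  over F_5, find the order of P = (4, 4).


Compute successive multiples of P until we hit O:
  1P = (4, 4)
  2P = (1, 0)
  3P = (4, 1)
  4P = O

ord(P) = 4


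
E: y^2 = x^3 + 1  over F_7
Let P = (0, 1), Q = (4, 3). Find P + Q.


P != Q, so use the chord formula.
s = (y2 - y1) / (x2 - x1) = (2) / (4) mod 7 = 4
x3 = s^2 - x1 - x2 mod 7 = 4^2 - 0 - 4 = 5
y3 = s (x1 - x3) - y1 mod 7 = 4 * (0 - 5) - 1 = 0

P + Q = (5, 0)


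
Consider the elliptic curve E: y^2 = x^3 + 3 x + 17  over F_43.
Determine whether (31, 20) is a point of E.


Check whether y^2 = x^3 + 3 x + 17 (mod 43) for (x, y) = (31, 20).
LHS: y^2 = 20^2 mod 43 = 13
RHS: x^3 + 3 x + 17 = 31^3 + 3*31 + 17 mod 43 = 16
LHS != RHS

No, not on the curve


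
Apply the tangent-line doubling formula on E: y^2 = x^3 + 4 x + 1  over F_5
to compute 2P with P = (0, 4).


Doubling: s = (3 x1^2 + a) / (2 y1)
s = (3*0^2 + 4) / (2*4) mod 5 = 3
x3 = s^2 - 2 x1 mod 5 = 3^2 - 2*0 = 4
y3 = s (x1 - x3) - y1 mod 5 = 3 * (0 - 4) - 4 = 4

2P = (4, 4)


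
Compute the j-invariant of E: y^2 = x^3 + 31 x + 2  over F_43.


Delta = -16(4 a^3 + 27 b^2) mod 43 = 31
-1728 * (4 a)^3 = -1728 * (4*31)^3 mod 43 = 11
j = 11 * 31^(-1) mod 43 = 17

j = 17 (mod 43)


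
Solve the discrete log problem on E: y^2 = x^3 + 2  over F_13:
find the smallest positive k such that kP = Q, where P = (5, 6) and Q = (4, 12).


Enumerate multiples of P until we hit Q = (4, 12):
  1P = (5, 6)
  2P = (12, 12)
  3P = (10, 12)
  4P = (1, 4)
  5P = (4, 1)
  6P = (3, 4)
  7P = (6, 6)
  8P = (2, 7)
  9P = (9, 4)
  10P = (9, 9)
  11P = (2, 6)
  12P = (6, 7)
  13P = (3, 9)
  14P = (4, 12)
Match found at i = 14.

k = 14


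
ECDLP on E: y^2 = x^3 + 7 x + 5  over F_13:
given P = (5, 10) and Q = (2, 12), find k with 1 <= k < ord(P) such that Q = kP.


Enumerate multiples of P until we hit Q = (2, 12):
  1P = (5, 10)
  2P = (2, 1)
  3P = (2, 12)
Match found at i = 3.

k = 3


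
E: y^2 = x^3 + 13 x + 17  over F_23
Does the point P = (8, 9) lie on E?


Check whether y^2 = x^3 + 13 x + 17 (mod 23) for (x, y) = (8, 9).
LHS: y^2 = 9^2 mod 23 = 12
RHS: x^3 + 13 x + 17 = 8^3 + 13*8 + 17 mod 23 = 12
LHS = RHS

Yes, on the curve


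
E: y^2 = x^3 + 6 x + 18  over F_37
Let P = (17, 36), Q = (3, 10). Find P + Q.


P != Q, so use the chord formula.
s = (y2 - y1) / (x2 - x1) = (11) / (23) mod 37 = 23
x3 = s^2 - x1 - x2 mod 37 = 23^2 - 17 - 3 = 28
y3 = s (x1 - x3) - y1 mod 37 = 23 * (17 - 28) - 36 = 7

P + Q = (28, 7)


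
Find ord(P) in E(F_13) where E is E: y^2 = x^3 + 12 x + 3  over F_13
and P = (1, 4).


Compute successive multiples of P until we hit O:
  1P = (1, 4)
  2P = (7, 1)
  3P = (2, 3)
  4P = (11, 6)
  5P = (0, 4)
  6P = (12, 9)
  7P = (3, 1)
  8P = (8, 0)
  ... (continuing to 16P)
  16P = O

ord(P) = 16


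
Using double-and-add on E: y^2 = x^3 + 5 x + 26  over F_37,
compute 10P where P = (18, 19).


k = 10 = 1010_2 (binary, LSB first: 0101)
Double-and-add from P = (18, 19):
  bit 0 = 0: acc unchanged = O
  bit 1 = 1: acc = O + (4, 6) = (4, 6)
  bit 2 = 0: acc unchanged = (4, 6)
  bit 3 = 1: acc = (4, 6) + (5, 19) = (12, 1)

10P = (12, 1)


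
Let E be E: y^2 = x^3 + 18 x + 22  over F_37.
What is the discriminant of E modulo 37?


4 a^3 + 27 b^2 = 4*18^3 + 27*22^2 = 23328 + 13068 = 36396
Delta = -16 * (36396) = -582336
Delta mod 37 = 7

Delta = 7 (mod 37)


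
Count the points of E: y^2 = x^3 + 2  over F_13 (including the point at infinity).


For each x in F_13, count y with y^2 = x^3 + 0 x + 2 mod 13:
  x = 1: RHS = 3, y in [4, 9]  -> 2 point(s)
  x = 2: RHS = 10, y in [6, 7]  -> 2 point(s)
  x = 3: RHS = 3, y in [4, 9]  -> 2 point(s)
  x = 4: RHS = 1, y in [1, 12]  -> 2 point(s)
  x = 5: RHS = 10, y in [6, 7]  -> 2 point(s)
  x = 6: RHS = 10, y in [6, 7]  -> 2 point(s)
  x = 9: RHS = 3, y in [4, 9]  -> 2 point(s)
  x = 10: RHS = 1, y in [1, 12]  -> 2 point(s)
  x = 12: RHS = 1, y in [1, 12]  -> 2 point(s)
Affine points: 18. Add the point at infinity: total = 19.

#E(F_13) = 19


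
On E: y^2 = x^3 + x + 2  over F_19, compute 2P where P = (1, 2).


Doubling: s = (3 x1^2 + a) / (2 y1)
s = (3*1^2 + 1) / (2*2) mod 19 = 1
x3 = s^2 - 2 x1 mod 19 = 1^2 - 2*1 = 18
y3 = s (x1 - x3) - y1 mod 19 = 1 * (1 - 18) - 2 = 0

2P = (18, 0)


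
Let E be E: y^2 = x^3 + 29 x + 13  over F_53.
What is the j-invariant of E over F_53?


Delta = -16(4 a^3 + 27 b^2) mod 53 = 33
-1728 * (4 a)^3 = -1728 * (4*29)^3 mod 53 = 12
j = 12 * 33^(-1) mod 53 = 10

j = 10 (mod 53)


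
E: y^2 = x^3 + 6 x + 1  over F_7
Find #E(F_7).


For each x in F_7, count y with y^2 = x^3 + 6 x + 1 mod 7:
  x = 0: RHS = 1, y in [1, 6]  -> 2 point(s)
  x = 1: RHS = 1, y in [1, 6]  -> 2 point(s)
  x = 2: RHS = 0, y in [0]  -> 1 point(s)
  x = 3: RHS = 4, y in [2, 5]  -> 2 point(s)
  x = 5: RHS = 2, y in [3, 4]  -> 2 point(s)
  x = 6: RHS = 1, y in [1, 6]  -> 2 point(s)
Affine points: 11. Add the point at infinity: total = 12.

#E(F_7) = 12


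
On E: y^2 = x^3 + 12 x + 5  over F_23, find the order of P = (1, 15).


Compute successive multiples of P until we hit O:
  1P = (1, 15)
  2P = (4, 18)
  3P = (19, 13)
  4P = (5, 11)
  5P = (18, 2)
  6P = (17, 4)
  7P = (7, 15)
  8P = (15, 8)
  ... (continuing to 19P)
  19P = O

ord(P) = 19


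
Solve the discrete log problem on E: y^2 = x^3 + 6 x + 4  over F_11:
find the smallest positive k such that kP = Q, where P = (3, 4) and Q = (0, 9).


Enumerate multiples of P until we hit Q = (0, 9):
  1P = (3, 4)
  2P = (5, 7)
  3P = (8, 5)
  4P = (4, 9)
  5P = (7, 9)
  6P = (6, 6)
  7P = (0, 9)
Match found at i = 7.

k = 7


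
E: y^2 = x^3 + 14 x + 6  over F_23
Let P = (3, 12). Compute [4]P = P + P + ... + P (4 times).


k = 4 = 100_2 (binary, LSB first: 001)
Double-and-add from P = (3, 12):
  bit 0 = 0: acc unchanged = O
  bit 1 = 0: acc unchanged = O
  bit 2 = 1: acc = O + (3, 11) = (3, 11)

4P = (3, 11)


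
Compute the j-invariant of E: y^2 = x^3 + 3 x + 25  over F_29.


Delta = -16(4 a^3 + 27 b^2) mod 29 = 2
-1728 * (4 a)^3 = -1728 * (4*3)^3 mod 29 = 1
j = 1 * 2^(-1) mod 29 = 15

j = 15 (mod 29)


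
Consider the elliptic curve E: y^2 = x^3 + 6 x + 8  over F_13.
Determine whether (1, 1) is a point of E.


Check whether y^2 = x^3 + 6 x + 8 (mod 13) for (x, y) = (1, 1).
LHS: y^2 = 1^2 mod 13 = 1
RHS: x^3 + 6 x + 8 = 1^3 + 6*1 + 8 mod 13 = 2
LHS != RHS

No, not on the curve


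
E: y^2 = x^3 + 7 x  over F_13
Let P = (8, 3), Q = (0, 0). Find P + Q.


P != Q, so use the chord formula.
s = (y2 - y1) / (x2 - x1) = (10) / (5) mod 13 = 2
x3 = s^2 - x1 - x2 mod 13 = 2^2 - 8 - 0 = 9
y3 = s (x1 - x3) - y1 mod 13 = 2 * (8 - 9) - 3 = 8

P + Q = (9, 8)


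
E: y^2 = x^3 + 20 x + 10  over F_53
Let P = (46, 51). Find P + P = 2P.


Doubling: s = (3 x1^2 + a) / (2 y1)
s = (3*46^2 + 20) / (2*51) mod 53 = 51
x3 = s^2 - 2 x1 mod 53 = 51^2 - 2*46 = 18
y3 = s (x1 - x3) - y1 mod 53 = 51 * (46 - 18) - 51 = 52

2P = (18, 52)


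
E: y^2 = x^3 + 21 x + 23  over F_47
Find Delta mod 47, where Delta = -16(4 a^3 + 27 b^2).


4 a^3 + 27 b^2 = 4*21^3 + 27*23^2 = 37044 + 14283 = 51327
Delta = -16 * (51327) = -821232
Delta mod 47 = 46

Delta = 46 (mod 47)


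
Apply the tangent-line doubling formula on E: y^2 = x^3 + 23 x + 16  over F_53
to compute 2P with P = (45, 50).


Doubling: s = (3 x1^2 + a) / (2 y1)
s = (3*45^2 + 23) / (2*50) mod 53 = 26
x3 = s^2 - 2 x1 mod 53 = 26^2 - 2*45 = 3
y3 = s (x1 - x3) - y1 mod 53 = 26 * (45 - 3) - 50 = 35

2P = (3, 35)


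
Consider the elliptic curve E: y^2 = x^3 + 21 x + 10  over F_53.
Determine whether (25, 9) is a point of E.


Check whether y^2 = x^3 + 21 x + 10 (mod 53) for (x, y) = (25, 9).
LHS: y^2 = 9^2 mod 53 = 28
RHS: x^3 + 21 x + 10 = 25^3 + 21*25 + 10 mod 53 = 48
LHS != RHS

No, not on the curve


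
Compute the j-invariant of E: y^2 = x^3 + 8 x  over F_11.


Delta = -16(4 a^3 + 27 b^2) mod 11 = 1
-1728 * (4 a)^3 = -1728 * (4*8)^3 mod 11 = 1
j = 1 * 1^(-1) mod 11 = 1

j = 1 (mod 11)


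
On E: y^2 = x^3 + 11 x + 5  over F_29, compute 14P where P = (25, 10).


k = 14 = 1110_2 (binary, LSB first: 0111)
Double-and-add from P = (25, 10):
  bit 0 = 0: acc unchanged = O
  bit 1 = 1: acc = O + (3, 23) = (3, 23)
  bit 2 = 1: acc = (3, 23) + (0, 11) = (13, 24)
  bit 3 = 1: acc = (13, 24) + (22, 7) = (28, 14)

14P = (28, 14)


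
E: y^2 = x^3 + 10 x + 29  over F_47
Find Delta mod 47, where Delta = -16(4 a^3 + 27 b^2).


4 a^3 + 27 b^2 = 4*10^3 + 27*29^2 = 4000 + 22707 = 26707
Delta = -16 * (26707) = -427312
Delta mod 47 = 12

Delta = 12 (mod 47)


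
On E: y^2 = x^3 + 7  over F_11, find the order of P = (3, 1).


Compute successive multiples of P until we hit O:
  1P = (3, 1)
  2P = (3, 10)
  3P = O

ord(P) = 3


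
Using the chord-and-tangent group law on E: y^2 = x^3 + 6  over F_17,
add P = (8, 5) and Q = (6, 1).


P != Q, so use the chord formula.
s = (y2 - y1) / (x2 - x1) = (13) / (15) mod 17 = 2
x3 = s^2 - x1 - x2 mod 17 = 2^2 - 8 - 6 = 7
y3 = s (x1 - x3) - y1 mod 17 = 2 * (8 - 7) - 5 = 14

P + Q = (7, 14)


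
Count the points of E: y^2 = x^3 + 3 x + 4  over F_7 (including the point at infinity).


For each x in F_7, count y with y^2 = x^3 + 3 x + 4 mod 7:
  x = 0: RHS = 4, y in [2, 5]  -> 2 point(s)
  x = 1: RHS = 1, y in [1, 6]  -> 2 point(s)
  x = 2: RHS = 4, y in [2, 5]  -> 2 point(s)
  x = 5: RHS = 4, y in [2, 5]  -> 2 point(s)
  x = 6: RHS = 0, y in [0]  -> 1 point(s)
Affine points: 9. Add the point at infinity: total = 10.

#E(F_7) = 10


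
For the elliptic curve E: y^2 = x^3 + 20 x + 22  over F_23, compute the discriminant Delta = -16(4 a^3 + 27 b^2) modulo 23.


4 a^3 + 27 b^2 = 4*20^3 + 27*22^2 = 32000 + 13068 = 45068
Delta = -16 * (45068) = -721088
Delta mod 23 = 8

Delta = 8 (mod 23)


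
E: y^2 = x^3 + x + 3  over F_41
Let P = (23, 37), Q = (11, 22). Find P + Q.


P != Q, so use the chord formula.
s = (y2 - y1) / (x2 - x1) = (26) / (29) mod 41 = 32
x3 = s^2 - x1 - x2 mod 41 = 32^2 - 23 - 11 = 6
y3 = s (x1 - x3) - y1 mod 41 = 32 * (23 - 6) - 37 = 15

P + Q = (6, 15)


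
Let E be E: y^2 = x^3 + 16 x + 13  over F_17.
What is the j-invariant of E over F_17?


Delta = -16(4 a^3 + 27 b^2) mod 17 = 3
-1728 * (4 a)^3 = -1728 * (4*16)^3 mod 17 = 7
j = 7 * 3^(-1) mod 17 = 8

j = 8 (mod 17)


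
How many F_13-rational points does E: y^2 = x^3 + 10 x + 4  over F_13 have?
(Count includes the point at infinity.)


For each x in F_13, count y with y^2 = x^3 + 10 x + 4 mod 13:
  x = 0: RHS = 4, y in [2, 11]  -> 2 point(s)
  x = 3: RHS = 9, y in [3, 10]  -> 2 point(s)
  x = 4: RHS = 4, y in [2, 11]  -> 2 point(s)
  x = 5: RHS = 10, y in [6, 7]  -> 2 point(s)
  x = 7: RHS = 1, y in [1, 12]  -> 2 point(s)
  x = 9: RHS = 4, y in [2, 11]  -> 2 point(s)
  x = 10: RHS = 12, y in [5, 8]  -> 2 point(s)
Affine points: 14. Add the point at infinity: total = 15.

#E(F_13) = 15


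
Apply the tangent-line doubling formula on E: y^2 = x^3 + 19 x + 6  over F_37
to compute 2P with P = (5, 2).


Doubling: s = (3 x1^2 + a) / (2 y1)
s = (3*5^2 + 19) / (2*2) mod 37 = 5
x3 = s^2 - 2 x1 mod 37 = 5^2 - 2*5 = 15
y3 = s (x1 - x3) - y1 mod 37 = 5 * (5 - 15) - 2 = 22

2P = (15, 22)


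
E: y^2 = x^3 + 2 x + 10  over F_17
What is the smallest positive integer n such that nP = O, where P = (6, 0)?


Compute successive multiples of P until we hit O:
  1P = (6, 0)
  2P = O

ord(P) = 2


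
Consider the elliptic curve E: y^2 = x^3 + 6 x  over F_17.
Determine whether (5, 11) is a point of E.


Check whether y^2 = x^3 + 6 x + 0 (mod 17) for (x, y) = (5, 11).
LHS: y^2 = 11^2 mod 17 = 2
RHS: x^3 + 6 x + 0 = 5^3 + 6*5 + 0 mod 17 = 2
LHS = RHS

Yes, on the curve


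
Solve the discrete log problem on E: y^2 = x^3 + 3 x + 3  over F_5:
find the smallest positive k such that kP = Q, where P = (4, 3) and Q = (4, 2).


Enumerate multiples of P until we hit Q = (4, 2):
  1P = (4, 3)
  2P = (3, 3)
  3P = (3, 2)
  4P = (4, 2)
Match found at i = 4.

k = 4


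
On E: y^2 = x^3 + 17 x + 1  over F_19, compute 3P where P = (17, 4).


k = 3 = 11_2 (binary, LSB first: 11)
Double-and-add from P = (17, 4):
  bit 0 = 1: acc = O + (17, 4) = (17, 4)
  bit 1 = 1: acc = (17, 4) + (2, 10) = (7, 11)

3P = (7, 11)


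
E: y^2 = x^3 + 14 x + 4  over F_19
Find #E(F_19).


For each x in F_19, count y with y^2 = x^3 + 14 x + 4 mod 19:
  x = 0: RHS = 4, y in [2, 17]  -> 2 point(s)
  x = 1: RHS = 0, y in [0]  -> 1 point(s)
  x = 3: RHS = 16, y in [4, 15]  -> 2 point(s)
  x = 5: RHS = 9, y in [3, 16]  -> 2 point(s)
  x = 6: RHS = 0, y in [0]  -> 1 point(s)
  x = 8: RHS = 1, y in [1, 18]  -> 2 point(s)
  x = 9: RHS = 4, y in [2, 17]  -> 2 point(s)
  x = 10: RHS = 4, y in [2, 17]  -> 2 point(s)
  x = 11: RHS = 7, y in [8, 11]  -> 2 point(s)
  x = 12: RHS = 0, y in [0]  -> 1 point(s)
  x = 15: RHS = 17, y in [6, 13]  -> 2 point(s)
  x = 16: RHS = 11, y in [7, 12]  -> 2 point(s)
  x = 17: RHS = 6, y in [5, 14]  -> 2 point(s)
Affine points: 23. Add the point at infinity: total = 24.

#E(F_19) = 24


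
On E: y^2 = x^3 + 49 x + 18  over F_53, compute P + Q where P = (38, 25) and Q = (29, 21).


P != Q, so use the chord formula.
s = (y2 - y1) / (x2 - x1) = (49) / (44) mod 53 = 24
x3 = s^2 - x1 - x2 mod 53 = 24^2 - 38 - 29 = 32
y3 = s (x1 - x3) - y1 mod 53 = 24 * (38 - 32) - 25 = 13

P + Q = (32, 13)


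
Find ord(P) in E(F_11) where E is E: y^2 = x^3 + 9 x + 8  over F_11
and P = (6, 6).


Compute successive multiples of P until we hit O:
  1P = (6, 6)
  2P = (4, 8)
  3P = (2, 1)
  4P = (8, 8)
  5P = (9, 2)
  6P = (10, 3)
  7P = (10, 8)
  8P = (9, 9)
  ... (continuing to 13P)
  13P = O

ord(P) = 13


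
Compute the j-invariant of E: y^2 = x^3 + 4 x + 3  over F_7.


Delta = -16(4 a^3 + 27 b^2) mod 7 = 3
-1728 * (4 a)^3 = -1728 * (4*4)^3 mod 7 = 1
j = 1 * 3^(-1) mod 7 = 5

j = 5 (mod 7)


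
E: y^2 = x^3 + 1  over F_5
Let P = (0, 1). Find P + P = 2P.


Doubling: s = (3 x1^2 + a) / (2 y1)
s = (3*0^2 + 0) / (2*1) mod 5 = 0
x3 = s^2 - 2 x1 mod 5 = 0^2 - 2*0 = 0
y3 = s (x1 - x3) - y1 mod 5 = 0 * (0 - 0) - 1 = 4

2P = (0, 4)


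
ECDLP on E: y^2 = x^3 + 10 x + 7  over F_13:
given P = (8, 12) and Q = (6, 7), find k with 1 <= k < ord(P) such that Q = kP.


Enumerate multiples of P until we hit Q = (6, 7):
  1P = (8, 12)
  2P = (6, 7)
Match found at i = 2.

k = 2


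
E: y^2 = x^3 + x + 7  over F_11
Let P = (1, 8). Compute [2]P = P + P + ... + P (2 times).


k = 2 = 10_2 (binary, LSB first: 01)
Double-and-add from P = (1, 8):
  bit 0 = 0: acc unchanged = O
  bit 1 = 1: acc = O + (7, 7) = (7, 7)

2P = (7, 7)


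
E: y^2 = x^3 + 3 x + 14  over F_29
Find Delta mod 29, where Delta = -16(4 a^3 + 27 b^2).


4 a^3 + 27 b^2 = 4*3^3 + 27*14^2 = 108 + 5292 = 5400
Delta = -16 * (5400) = -86400
Delta mod 29 = 20

Delta = 20 (mod 29)


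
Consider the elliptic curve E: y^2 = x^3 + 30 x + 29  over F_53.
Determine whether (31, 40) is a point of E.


Check whether y^2 = x^3 + 30 x + 29 (mod 53) for (x, y) = (31, 40).
LHS: y^2 = 40^2 mod 53 = 10
RHS: x^3 + 30 x + 29 = 31^3 + 30*31 + 29 mod 53 = 10
LHS = RHS

Yes, on the curve


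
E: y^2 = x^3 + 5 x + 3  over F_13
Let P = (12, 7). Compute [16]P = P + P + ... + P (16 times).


k = 16 = 10000_2 (binary, LSB first: 00001)
Double-and-add from P = (12, 7):
  bit 0 = 0: acc unchanged = O
  bit 1 = 0: acc unchanged = O
  bit 2 = 0: acc unchanged = O
  bit 3 = 0: acc unchanged = O
  bit 4 = 1: acc = O + (1, 10) = (1, 10)

16P = (1, 10)


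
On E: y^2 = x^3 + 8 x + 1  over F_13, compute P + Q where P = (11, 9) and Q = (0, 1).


P != Q, so use the chord formula.
s = (y2 - y1) / (x2 - x1) = (5) / (2) mod 13 = 9
x3 = s^2 - x1 - x2 mod 13 = 9^2 - 11 - 0 = 5
y3 = s (x1 - x3) - y1 mod 13 = 9 * (11 - 5) - 9 = 6

P + Q = (5, 6)


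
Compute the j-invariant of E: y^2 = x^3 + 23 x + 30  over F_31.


Delta = -16(4 a^3 + 27 b^2) mod 31 = 3
-1728 * (4 a)^3 = -1728 * (4*23)^3 mod 31 = 23
j = 23 * 3^(-1) mod 31 = 18

j = 18 (mod 31)


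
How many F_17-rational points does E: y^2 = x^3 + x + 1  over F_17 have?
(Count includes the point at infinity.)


For each x in F_17, count y with y^2 = x^3 + 1 x + 1 mod 17:
  x = 0: RHS = 1, y in [1, 16]  -> 2 point(s)
  x = 4: RHS = 1, y in [1, 16]  -> 2 point(s)
  x = 6: RHS = 2, y in [6, 11]  -> 2 point(s)
  x = 9: RHS = 8, y in [5, 12]  -> 2 point(s)
  x = 10: RHS = 8, y in [5, 12]  -> 2 point(s)
  x = 11: RHS = 0, y in [0]  -> 1 point(s)
  x = 13: RHS = 1, y in [1, 16]  -> 2 point(s)
  x = 15: RHS = 8, y in [5, 12]  -> 2 point(s)
  x = 16: RHS = 16, y in [4, 13]  -> 2 point(s)
Affine points: 17. Add the point at infinity: total = 18.

#E(F_17) = 18


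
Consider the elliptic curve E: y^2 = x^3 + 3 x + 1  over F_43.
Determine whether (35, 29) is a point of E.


Check whether y^2 = x^3 + 3 x + 1 (mod 43) for (x, y) = (35, 29).
LHS: y^2 = 29^2 mod 43 = 24
RHS: x^3 + 3 x + 1 = 35^3 + 3*35 + 1 mod 43 = 24
LHS = RHS

Yes, on the curve


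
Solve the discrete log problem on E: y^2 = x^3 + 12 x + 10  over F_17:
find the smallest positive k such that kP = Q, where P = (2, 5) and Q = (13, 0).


Enumerate multiples of P until we hit Q = (13, 0):
  1P = (2, 5)
  2P = (14, 7)
  3P = (10, 5)
  4P = (5, 12)
  5P = (6, 14)
  6P = (13, 0)
Match found at i = 6.

k = 6


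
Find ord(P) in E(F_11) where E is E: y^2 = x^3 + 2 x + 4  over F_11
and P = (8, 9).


Compute successive multiples of P until we hit O:
  1P = (8, 9)
  2P = (7, 3)
  3P = (10, 1)
  4P = (9, 6)
  5P = (3, 9)
  6P = (0, 2)
  7P = (6, 1)
  8P = (2, 4)
  ... (continuing to 17P)
  17P = O

ord(P) = 17


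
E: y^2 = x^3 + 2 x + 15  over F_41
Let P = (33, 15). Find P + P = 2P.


Doubling: s = (3 x1^2 + a) / (2 y1)
s = (3*33^2 + 2) / (2*15) mod 41 = 1
x3 = s^2 - 2 x1 mod 41 = 1^2 - 2*33 = 17
y3 = s (x1 - x3) - y1 mod 41 = 1 * (33 - 17) - 15 = 1

2P = (17, 1)


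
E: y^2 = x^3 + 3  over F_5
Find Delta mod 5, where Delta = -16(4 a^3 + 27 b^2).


4 a^3 + 27 b^2 = 4*0^3 + 27*3^2 = 0 + 243 = 243
Delta = -16 * (243) = -3888
Delta mod 5 = 2

Delta = 2 (mod 5)


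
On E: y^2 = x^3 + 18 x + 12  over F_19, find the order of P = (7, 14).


Compute successive multiples of P until we hit O:
  1P = (7, 14)
  2P = (16, 11)
  3P = (13, 7)
  4P = (3, 13)
  5P = (15, 3)
  6P = (17, 14)
  7P = (14, 5)
  8P = (14, 14)
  ... (continuing to 15P)
  15P = O

ord(P) = 15


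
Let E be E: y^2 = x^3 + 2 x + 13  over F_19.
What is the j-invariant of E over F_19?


Delta = -16(4 a^3 + 27 b^2) mod 19 = 10
-1728 * (4 a)^3 = -1728 * (4*2)^3 mod 19 = 18
j = 18 * 10^(-1) mod 19 = 17

j = 17 (mod 19)


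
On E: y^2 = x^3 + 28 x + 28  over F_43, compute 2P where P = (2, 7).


Doubling: s = (3 x1^2 + a) / (2 y1)
s = (3*2^2 + 28) / (2*7) mod 43 = 9
x3 = s^2 - 2 x1 mod 43 = 9^2 - 2*2 = 34
y3 = s (x1 - x3) - y1 mod 43 = 9 * (2 - 34) - 7 = 6

2P = (34, 6)


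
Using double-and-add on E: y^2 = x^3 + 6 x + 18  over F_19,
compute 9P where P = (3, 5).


k = 9 = 1001_2 (binary, LSB first: 1001)
Double-and-add from P = (3, 5):
  bit 0 = 1: acc = O + (3, 5) = (3, 5)
  bit 1 = 0: acc unchanged = (3, 5)
  bit 2 = 0: acc unchanged = (3, 5)
  bit 3 = 1: acc = (3, 5) + (7, 17) = (18, 7)

9P = (18, 7)


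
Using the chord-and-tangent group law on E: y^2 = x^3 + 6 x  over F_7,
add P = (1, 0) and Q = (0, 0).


P != Q, so use the chord formula.
s = (y2 - y1) / (x2 - x1) = (0) / (6) mod 7 = 0
x3 = s^2 - x1 - x2 mod 7 = 0^2 - 1 - 0 = 6
y3 = s (x1 - x3) - y1 mod 7 = 0 * (1 - 6) - 0 = 0

P + Q = (6, 0)


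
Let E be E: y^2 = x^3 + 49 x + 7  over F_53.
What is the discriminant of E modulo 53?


4 a^3 + 27 b^2 = 4*49^3 + 27*7^2 = 470596 + 1323 = 471919
Delta = -16 * (471919) = -7550704
Delta mod 53 = 47

Delta = 47 (mod 53)


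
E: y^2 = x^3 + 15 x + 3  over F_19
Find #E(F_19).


For each x in F_19, count y with y^2 = x^3 + 15 x + 3 mod 19:
  x = 1: RHS = 0, y in [0]  -> 1 point(s)
  x = 6: RHS = 5, y in [9, 10]  -> 2 point(s)
  x = 11: RHS = 17, y in [6, 13]  -> 2 point(s)
  x = 12: RHS = 11, y in [7, 12]  -> 2 point(s)
  x = 13: RHS = 1, y in [1, 18]  -> 2 point(s)
  x = 16: RHS = 7, y in [8, 11]  -> 2 point(s)
  x = 18: RHS = 6, y in [5, 14]  -> 2 point(s)
Affine points: 13. Add the point at infinity: total = 14.

#E(F_19) = 14


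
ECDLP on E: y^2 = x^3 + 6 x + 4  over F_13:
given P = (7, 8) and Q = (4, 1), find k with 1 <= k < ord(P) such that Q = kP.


Enumerate multiples of P until we hit Q = (4, 1):
  1P = (7, 8)
  2P = (0, 11)
  3P = (3, 7)
  4P = (12, 7)
  5P = (6, 10)
  6P = (4, 12)
  7P = (11, 6)
  8P = (5, 4)
  9P = (5, 9)
  10P = (11, 7)
  11P = (4, 1)
Match found at i = 11.

k = 11


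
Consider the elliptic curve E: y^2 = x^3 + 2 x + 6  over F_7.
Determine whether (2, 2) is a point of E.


Check whether y^2 = x^3 + 2 x + 6 (mod 7) for (x, y) = (2, 2).
LHS: y^2 = 2^2 mod 7 = 4
RHS: x^3 + 2 x + 6 = 2^3 + 2*2 + 6 mod 7 = 4
LHS = RHS

Yes, on the curve


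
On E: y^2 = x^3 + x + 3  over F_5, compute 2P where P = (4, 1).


Doubling: s = (3 x1^2 + a) / (2 y1)
s = (3*4^2 + 1) / (2*1) mod 5 = 2
x3 = s^2 - 2 x1 mod 5 = 2^2 - 2*4 = 1
y3 = s (x1 - x3) - y1 mod 5 = 2 * (4 - 1) - 1 = 0

2P = (1, 0)


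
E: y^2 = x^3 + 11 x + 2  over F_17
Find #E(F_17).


For each x in F_17, count y with y^2 = x^3 + 11 x + 2 mod 17:
  x = 0: RHS = 2, y in [6, 11]  -> 2 point(s)
  x = 2: RHS = 15, y in [7, 10]  -> 2 point(s)
  x = 4: RHS = 8, y in [5, 12]  -> 2 point(s)
  x = 11: RHS = 9, y in [3, 14]  -> 2 point(s)
  x = 12: RHS = 9, y in [3, 14]  -> 2 point(s)
  x = 13: RHS = 13, y in [8, 9]  -> 2 point(s)
Affine points: 12. Add the point at infinity: total = 13.

#E(F_17) = 13


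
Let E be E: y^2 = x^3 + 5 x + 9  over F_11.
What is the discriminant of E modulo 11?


4 a^3 + 27 b^2 = 4*5^3 + 27*9^2 = 500 + 2187 = 2687
Delta = -16 * (2687) = -42992
Delta mod 11 = 7

Delta = 7 (mod 11)


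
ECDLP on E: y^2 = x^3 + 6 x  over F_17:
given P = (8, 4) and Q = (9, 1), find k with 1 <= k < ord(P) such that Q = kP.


Enumerate multiples of P until we hit Q = (9, 1):
  1P = (8, 4)
  2P = (9, 1)
Match found at i = 2.

k = 2


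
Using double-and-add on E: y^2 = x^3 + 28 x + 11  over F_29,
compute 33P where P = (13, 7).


k = 33 = 100001_2 (binary, LSB first: 100001)
Double-and-add from P = (13, 7):
  bit 0 = 1: acc = O + (13, 7) = (13, 7)
  bit 1 = 0: acc unchanged = (13, 7)
  bit 2 = 0: acc unchanged = (13, 7)
  bit 3 = 0: acc unchanged = (13, 7)
  bit 4 = 0: acc unchanged = (13, 7)
  bit 5 = 1: acc = (13, 7) + (20, 4) = (24, 6)

33P = (24, 6)


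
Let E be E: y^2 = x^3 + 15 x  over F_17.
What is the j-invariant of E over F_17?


Delta = -16(4 a^3 + 27 b^2) mod 17 = 2
-1728 * (4 a)^3 = -1728 * (4*15)^3 mod 17 = 5
j = 5 * 2^(-1) mod 17 = 11

j = 11 (mod 17)


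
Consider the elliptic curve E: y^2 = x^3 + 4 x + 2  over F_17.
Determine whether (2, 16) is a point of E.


Check whether y^2 = x^3 + 4 x + 2 (mod 17) for (x, y) = (2, 16).
LHS: y^2 = 16^2 mod 17 = 1
RHS: x^3 + 4 x + 2 = 2^3 + 4*2 + 2 mod 17 = 1
LHS = RHS

Yes, on the curve


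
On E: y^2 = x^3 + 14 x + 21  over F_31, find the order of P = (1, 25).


Compute successive multiples of P until we hit O:
  1P = (1, 25)
  2P = (14, 27)
  3P = (3, 20)
  4P = (10, 13)
  5P = (8, 5)
  6P = (27, 5)
  7P = (19, 27)
  8P = (29, 27)
  ... (continuing to 17P)
  17P = O

ord(P) = 17


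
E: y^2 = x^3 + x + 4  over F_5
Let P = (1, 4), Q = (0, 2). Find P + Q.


P != Q, so use the chord formula.
s = (y2 - y1) / (x2 - x1) = (3) / (4) mod 5 = 2
x3 = s^2 - x1 - x2 mod 5 = 2^2 - 1 - 0 = 3
y3 = s (x1 - x3) - y1 mod 5 = 2 * (1 - 3) - 4 = 2

P + Q = (3, 2)


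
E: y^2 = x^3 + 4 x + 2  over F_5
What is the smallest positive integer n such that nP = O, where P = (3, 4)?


Compute successive multiples of P until we hit O:
  1P = (3, 4)
  2P = (3, 1)
  3P = O

ord(P) = 3


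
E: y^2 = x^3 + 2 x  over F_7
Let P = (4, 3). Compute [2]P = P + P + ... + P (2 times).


k = 2 = 10_2 (binary, LSB first: 01)
Double-and-add from P = (4, 3):
  bit 0 = 0: acc unchanged = O
  bit 1 = 1: acc = O + (0, 0) = (0, 0)

2P = (0, 0)


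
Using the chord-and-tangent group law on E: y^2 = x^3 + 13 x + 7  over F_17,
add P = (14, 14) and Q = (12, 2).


P != Q, so use the chord formula.
s = (y2 - y1) / (x2 - x1) = (5) / (15) mod 17 = 6
x3 = s^2 - x1 - x2 mod 17 = 6^2 - 14 - 12 = 10
y3 = s (x1 - x3) - y1 mod 17 = 6 * (14 - 10) - 14 = 10

P + Q = (10, 10)


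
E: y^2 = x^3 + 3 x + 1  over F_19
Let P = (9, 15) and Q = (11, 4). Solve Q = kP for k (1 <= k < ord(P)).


Enumerate multiples of P until we hit Q = (11, 4):
  1P = (9, 15)
  2P = (12, 6)
  3P = (7, 17)
  4P = (4, 18)
  5P = (17, 5)
  6P = (10, 10)
  7P = (6, 8)
  8P = (1, 10)
  9P = (18, 15)
  10P = (11, 4)
Match found at i = 10.

k = 10
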